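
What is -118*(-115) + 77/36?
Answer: 488597/36 ≈ 13572.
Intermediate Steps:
-118*(-115) + 77/36 = 13570 + 77*(1/36) = 13570 + 77/36 = 488597/36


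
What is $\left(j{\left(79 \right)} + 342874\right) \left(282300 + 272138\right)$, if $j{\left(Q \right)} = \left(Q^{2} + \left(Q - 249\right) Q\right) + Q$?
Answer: $186160320632$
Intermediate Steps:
$j{\left(Q \right)} = Q + Q^{2} + Q \left(-249 + Q\right)$ ($j{\left(Q \right)} = \left(Q^{2} + \left(-249 + Q\right) Q\right) + Q = \left(Q^{2} + Q \left(-249 + Q\right)\right) + Q = Q + Q^{2} + Q \left(-249 + Q\right)$)
$\left(j{\left(79 \right)} + 342874\right) \left(282300 + 272138\right) = \left(2 \cdot 79 \left(-124 + 79\right) + 342874\right) \left(282300 + 272138\right) = \left(2 \cdot 79 \left(-45\right) + 342874\right) 554438 = \left(-7110 + 342874\right) 554438 = 335764 \cdot 554438 = 186160320632$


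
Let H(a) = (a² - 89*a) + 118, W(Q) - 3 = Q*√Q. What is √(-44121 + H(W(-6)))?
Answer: √(-44477 + 498*I*√6) ≈ 2.892 + 210.92*I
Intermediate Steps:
W(Q) = 3 + Q^(3/2) (W(Q) = 3 + Q*√Q = 3 + Q^(3/2))
H(a) = 118 + a² - 89*a
√(-44121 + H(W(-6))) = √(-44121 + (118 + (3 + (-6)^(3/2))² - 89*(3 + (-6)^(3/2)))) = √(-44121 + (118 + (3 - 6*I*√6)² - 89*(3 - 6*I*√6))) = √(-44121 + (118 + (3 - 6*I*√6)² + (-267 + 534*I*√6))) = √(-44121 + (-149 + (3 - 6*I*√6)² + 534*I*√6)) = √(-44270 + (3 - 6*I*√6)² + 534*I*√6)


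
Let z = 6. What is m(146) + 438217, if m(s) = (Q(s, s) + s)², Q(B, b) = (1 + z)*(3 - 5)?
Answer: 455641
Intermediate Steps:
Q(B, b) = -14 (Q(B, b) = (1 + 6)*(3 - 5) = 7*(-2) = -14)
m(s) = (-14 + s)²
m(146) + 438217 = (-14 + 146)² + 438217 = 132² + 438217 = 17424 + 438217 = 455641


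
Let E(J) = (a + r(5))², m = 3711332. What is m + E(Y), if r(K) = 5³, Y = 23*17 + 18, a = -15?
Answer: 3723432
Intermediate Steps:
Y = 409 (Y = 391 + 18 = 409)
r(K) = 125
E(J) = 12100 (E(J) = (-15 + 125)² = 110² = 12100)
m + E(Y) = 3711332 + 12100 = 3723432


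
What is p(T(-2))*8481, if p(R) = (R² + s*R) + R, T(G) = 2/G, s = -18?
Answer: 152658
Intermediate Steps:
p(R) = R² - 17*R (p(R) = (R² - 18*R) + R = R² - 17*R)
p(T(-2))*8481 = ((2/(-2))*(-17 + 2/(-2)))*8481 = ((2*(-½))*(-17 + 2*(-½)))*8481 = -(-17 - 1)*8481 = -1*(-18)*8481 = 18*8481 = 152658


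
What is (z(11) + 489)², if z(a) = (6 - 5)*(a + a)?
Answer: 261121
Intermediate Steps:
z(a) = 2*a (z(a) = 1*(2*a) = 2*a)
(z(11) + 489)² = (2*11 + 489)² = (22 + 489)² = 511² = 261121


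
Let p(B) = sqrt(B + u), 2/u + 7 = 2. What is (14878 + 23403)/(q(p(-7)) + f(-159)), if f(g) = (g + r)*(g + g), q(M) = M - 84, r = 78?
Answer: 4914131970/3295771417 - 38281*I*sqrt(185)/3295771417 ≈ 1.491 - 0.00015798*I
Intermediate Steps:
u = -2/5 (u = 2/(-7 + 2) = 2/(-5) = 2*(-1/5) = -2/5 ≈ -0.40000)
p(B) = sqrt(-2/5 + B) (p(B) = sqrt(B - 2/5) = sqrt(-2/5 + B))
q(M) = -84 + M
f(g) = 2*g*(78 + g) (f(g) = (g + 78)*(g + g) = (78 + g)*(2*g) = 2*g*(78 + g))
(14878 + 23403)/(q(p(-7)) + f(-159)) = (14878 + 23403)/((-84 + sqrt(-10 + 25*(-7))/5) + 2*(-159)*(78 - 159)) = 38281/((-84 + sqrt(-10 - 175)/5) + 2*(-159)*(-81)) = 38281/((-84 + sqrt(-185)/5) + 25758) = 38281/((-84 + (I*sqrt(185))/5) + 25758) = 38281/((-84 + I*sqrt(185)/5) + 25758) = 38281/(25674 + I*sqrt(185)/5)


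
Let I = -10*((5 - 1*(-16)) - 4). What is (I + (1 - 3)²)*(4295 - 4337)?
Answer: 6972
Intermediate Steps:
I = -170 (I = -10*((5 + 16) - 4) = -10*(21 - 4) = -10*17 = -170)
(I + (1 - 3)²)*(4295 - 4337) = (-170 + (1 - 3)²)*(4295 - 4337) = (-170 + (-2)²)*(-42) = (-170 + 4)*(-42) = -166*(-42) = 6972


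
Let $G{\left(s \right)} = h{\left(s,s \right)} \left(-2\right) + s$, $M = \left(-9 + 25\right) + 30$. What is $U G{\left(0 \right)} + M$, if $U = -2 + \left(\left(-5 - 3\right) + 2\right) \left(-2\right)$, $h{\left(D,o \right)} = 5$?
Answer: $-54$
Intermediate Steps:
$M = 46$ ($M = 16 + 30 = 46$)
$G{\left(s \right)} = -10 + s$ ($G{\left(s \right)} = 5 \left(-2\right) + s = -10 + s$)
$U = 10$ ($U = -2 + \left(-8 + 2\right) \left(-2\right) = -2 - -12 = -2 + 12 = 10$)
$U G{\left(0 \right)} + M = 10 \left(-10 + 0\right) + 46 = 10 \left(-10\right) + 46 = -100 + 46 = -54$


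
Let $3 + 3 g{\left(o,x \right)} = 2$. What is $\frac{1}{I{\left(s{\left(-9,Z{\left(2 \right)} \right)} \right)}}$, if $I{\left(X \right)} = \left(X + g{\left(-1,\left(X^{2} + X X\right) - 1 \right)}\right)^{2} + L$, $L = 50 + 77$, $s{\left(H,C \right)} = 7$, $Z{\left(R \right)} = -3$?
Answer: $\frac{9}{1543} \approx 0.0058328$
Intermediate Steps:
$g{\left(o,x \right)} = - \frac{1}{3}$ ($g{\left(o,x \right)} = -1 + \frac{1}{3} \cdot 2 = -1 + \frac{2}{3} = - \frac{1}{3}$)
$L = 127$
$I{\left(X \right)} = 127 + \left(- \frac{1}{3} + X\right)^{2}$ ($I{\left(X \right)} = \left(X - \frac{1}{3}\right)^{2} + 127 = \left(- \frac{1}{3} + X\right)^{2} + 127 = 127 + \left(- \frac{1}{3} + X\right)^{2}$)
$\frac{1}{I{\left(s{\left(-9,Z{\left(2 \right)} \right)} \right)}} = \frac{1}{127 + \frac{\left(-1 + 3 \cdot 7\right)^{2}}{9}} = \frac{1}{127 + \frac{\left(-1 + 21\right)^{2}}{9}} = \frac{1}{127 + \frac{20^{2}}{9}} = \frac{1}{127 + \frac{1}{9} \cdot 400} = \frac{1}{127 + \frac{400}{9}} = \frac{1}{\frac{1543}{9}} = \frac{9}{1543}$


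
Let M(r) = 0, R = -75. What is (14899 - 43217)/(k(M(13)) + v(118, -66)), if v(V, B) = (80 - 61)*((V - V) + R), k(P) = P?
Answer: 28318/1425 ≈ 19.872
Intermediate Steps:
v(V, B) = -1425 (v(V, B) = (80 - 61)*((V - V) - 75) = 19*(0 - 75) = 19*(-75) = -1425)
(14899 - 43217)/(k(M(13)) + v(118, -66)) = (14899 - 43217)/(0 - 1425) = -28318/(-1425) = -28318*(-1/1425) = 28318/1425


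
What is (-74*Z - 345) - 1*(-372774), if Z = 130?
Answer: 362809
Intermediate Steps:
(-74*Z - 345) - 1*(-372774) = (-74*130 - 345) - 1*(-372774) = (-9620 - 345) + 372774 = -9965 + 372774 = 362809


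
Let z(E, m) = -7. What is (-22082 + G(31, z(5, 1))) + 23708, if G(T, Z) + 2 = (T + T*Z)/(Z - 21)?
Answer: 22829/14 ≈ 1630.6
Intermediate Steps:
G(T, Z) = -2 + (T + T*Z)/(-21 + Z) (G(T, Z) = -2 + (T + T*Z)/(Z - 21) = -2 + (T + T*Z)/(-21 + Z))
(-22082 + G(31, z(5, 1))) + 23708 = (-22082 + (42 + 31 - 2*(-7) + 31*(-7))/(-21 - 7)) + 23708 = (-22082 + (42 + 31 + 14 - 217)/(-28)) + 23708 = (-22082 - 1/28*(-130)) + 23708 = (-22082 + 65/14) + 23708 = -309083/14 + 23708 = 22829/14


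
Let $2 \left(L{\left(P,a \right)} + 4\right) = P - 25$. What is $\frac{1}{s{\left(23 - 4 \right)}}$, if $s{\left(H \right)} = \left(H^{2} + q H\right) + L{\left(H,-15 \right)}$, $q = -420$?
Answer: $- \frac{1}{7626} \approx -0.00013113$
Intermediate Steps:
$L{\left(P,a \right)} = - \frac{33}{2} + \frac{P}{2}$ ($L{\left(P,a \right)} = -4 + \frac{P - 25}{2} = -4 + \frac{-25 + P}{2} = -4 + \left(- \frac{25}{2} + \frac{P}{2}\right) = - \frac{33}{2} + \frac{P}{2}$)
$s{\left(H \right)} = - \frac{33}{2} + H^{2} - \frac{839 H}{2}$ ($s{\left(H \right)} = \left(H^{2} - 420 H\right) + \left(- \frac{33}{2} + \frac{H}{2}\right) = - \frac{33}{2} + H^{2} - \frac{839 H}{2}$)
$\frac{1}{s{\left(23 - 4 \right)}} = \frac{1}{- \frac{33}{2} + \left(23 - 4\right)^{2} - \frac{839 \left(23 - 4\right)}{2}} = \frac{1}{- \frac{33}{2} + 19^{2} - \frac{15941}{2}} = \frac{1}{- \frac{33}{2} + 361 - \frac{15941}{2}} = \frac{1}{-7626} = - \frac{1}{7626}$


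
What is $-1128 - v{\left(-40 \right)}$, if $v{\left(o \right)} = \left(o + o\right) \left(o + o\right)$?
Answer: $-7528$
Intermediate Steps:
$v{\left(o \right)} = 4 o^{2}$ ($v{\left(o \right)} = 2 o 2 o = 4 o^{2}$)
$-1128 - v{\left(-40 \right)} = -1128 - 4 \left(-40\right)^{2} = -1128 - 4 \cdot 1600 = -1128 - 6400 = -7528$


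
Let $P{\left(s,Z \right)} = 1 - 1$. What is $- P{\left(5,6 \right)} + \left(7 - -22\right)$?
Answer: $29$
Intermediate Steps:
$P{\left(s,Z \right)} = 0$
$- P{\left(5,6 \right)} + \left(7 - -22\right) = \left(-1\right) 0 + \left(7 - -22\right) = 0 + \left(7 + 22\right) = 0 + 29 = 29$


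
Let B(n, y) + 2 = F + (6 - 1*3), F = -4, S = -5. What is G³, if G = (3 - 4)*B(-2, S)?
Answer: 27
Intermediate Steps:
B(n, y) = -3 (B(n, y) = -2 + (-4 + (6 - 1*3)) = -2 + (-4 + (6 - 3)) = -2 + (-4 + 3) = -2 - 1 = -3)
G = 3 (G = (3 - 4)*(-3) = -1*(-3) = 3)
G³ = 3³ = 27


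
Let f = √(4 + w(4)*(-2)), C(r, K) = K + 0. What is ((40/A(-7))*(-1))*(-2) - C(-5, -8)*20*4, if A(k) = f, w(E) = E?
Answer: 640 - 40*I ≈ 640.0 - 40.0*I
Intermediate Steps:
C(r, K) = K
f = 2*I (f = √(4 + 4*(-2)) = √(4 - 8) = √(-4) = 2*I ≈ 2.0*I)
A(k) = 2*I
((40/A(-7))*(-1))*(-2) - C(-5, -8)*20*4 = ((40/((2*I)))*(-1))*(-2) - (-8*20)*4 = ((40*(-I/2))*(-1))*(-2) - (-160)*4 = (-20*I*(-1))*(-2) - 1*(-640) = (20*I)*(-2) + 640 = -40*I + 640 = 640 - 40*I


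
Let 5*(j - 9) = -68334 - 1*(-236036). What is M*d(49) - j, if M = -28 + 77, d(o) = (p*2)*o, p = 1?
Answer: -143737/5 ≈ -28747.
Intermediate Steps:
d(o) = 2*o (d(o) = (1*2)*o = 2*o)
j = 167747/5 (j = 9 + (-68334 - 1*(-236036))/5 = 9 + (-68334 + 236036)/5 = 9 + (⅕)*167702 = 9 + 167702/5 = 167747/5 ≈ 33549.)
M = 49
M*d(49) - j = 49*(2*49) - 1*167747/5 = 49*98 - 167747/5 = 4802 - 167747/5 = -143737/5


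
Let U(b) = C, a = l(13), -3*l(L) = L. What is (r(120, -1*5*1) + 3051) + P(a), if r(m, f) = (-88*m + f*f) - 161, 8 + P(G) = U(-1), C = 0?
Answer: -7653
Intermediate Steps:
l(L) = -L/3
a = -13/3 (a = -⅓*13 = -13/3 ≈ -4.3333)
U(b) = 0
P(G) = -8 (P(G) = -8 + 0 = -8)
r(m, f) = -161 + f² - 88*m (r(m, f) = (-88*m + f²) - 161 = (f² - 88*m) - 161 = -161 + f² - 88*m)
(r(120, -1*5*1) + 3051) + P(a) = ((-161 + (-1*5*1)² - 88*120) + 3051) - 8 = ((-161 + (-5*1)² - 10560) + 3051) - 8 = ((-161 + (-5)² - 10560) + 3051) - 8 = ((-161 + 25 - 10560) + 3051) - 8 = (-10696 + 3051) - 8 = -7645 - 8 = -7653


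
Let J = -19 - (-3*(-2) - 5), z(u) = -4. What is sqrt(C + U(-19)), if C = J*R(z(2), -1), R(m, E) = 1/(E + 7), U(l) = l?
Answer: I*sqrt(201)/3 ≈ 4.7258*I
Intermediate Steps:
J = -20 (J = -19 - (6 - 5) = -19 - 1*1 = -19 - 1 = -20)
R(m, E) = 1/(7 + E)
C = -10/3 (C = -20/(7 - 1) = -20/6 = -20*1/6 = -10/3 ≈ -3.3333)
sqrt(C + U(-19)) = sqrt(-10/3 - 19) = sqrt(-67/3) = I*sqrt(201)/3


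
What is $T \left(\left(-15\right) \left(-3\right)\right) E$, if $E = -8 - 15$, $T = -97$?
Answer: $100395$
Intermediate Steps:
$E = -23$ ($E = -8 - 15 = -23$)
$T \left(\left(-15\right) \left(-3\right)\right) E = - 97 \left(\left(-15\right) \left(-3\right)\right) \left(-23\right) = \left(-97\right) 45 \left(-23\right) = \left(-4365\right) \left(-23\right) = 100395$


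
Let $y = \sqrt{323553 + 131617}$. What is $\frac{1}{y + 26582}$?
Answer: $\frac{13291}{353073777} - \frac{\sqrt{455170}}{706147554} \approx 3.6688 \cdot 10^{-5}$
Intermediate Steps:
$y = \sqrt{455170} \approx 674.66$
$\frac{1}{y + 26582} = \frac{1}{\sqrt{455170} + 26582} = \frac{1}{26582 + \sqrt{455170}}$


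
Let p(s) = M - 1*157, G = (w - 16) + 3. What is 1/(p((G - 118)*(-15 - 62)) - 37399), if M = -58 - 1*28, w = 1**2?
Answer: -1/37642 ≈ -2.6566e-5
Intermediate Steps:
w = 1
G = -12 (G = (1 - 16) + 3 = -15 + 3 = -12)
M = -86 (M = -58 - 28 = -86)
p(s) = -243 (p(s) = -86 - 1*157 = -86 - 157 = -243)
1/(p((G - 118)*(-15 - 62)) - 37399) = 1/(-243 - 37399) = 1/(-37642) = -1/37642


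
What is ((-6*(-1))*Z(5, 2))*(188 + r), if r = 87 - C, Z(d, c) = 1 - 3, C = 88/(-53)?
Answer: -175956/53 ≈ -3319.9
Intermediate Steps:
C = -88/53 (C = 88*(-1/53) = -88/53 ≈ -1.6604)
Z(d, c) = -2
r = 4699/53 (r = 87 - 1*(-88/53) = 87 + 88/53 = 4699/53 ≈ 88.660)
((-6*(-1))*Z(5, 2))*(188 + r) = (-6*(-1)*(-2))*(188 + 4699/53) = (6*(-2))*(14663/53) = -12*14663/53 = -175956/53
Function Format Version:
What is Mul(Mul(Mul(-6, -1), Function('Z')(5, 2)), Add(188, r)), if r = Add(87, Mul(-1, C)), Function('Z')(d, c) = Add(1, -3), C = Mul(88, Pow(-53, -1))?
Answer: Rational(-175956, 53) ≈ -3319.9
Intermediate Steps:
C = Rational(-88, 53) (C = Mul(88, Rational(-1, 53)) = Rational(-88, 53) ≈ -1.6604)
Function('Z')(d, c) = -2
r = Rational(4699, 53) (r = Add(87, Mul(-1, Rational(-88, 53))) = Add(87, Rational(88, 53)) = Rational(4699, 53) ≈ 88.660)
Mul(Mul(Mul(-6, -1), Function('Z')(5, 2)), Add(188, r)) = Mul(Mul(Mul(-6, -1), -2), Add(188, Rational(4699, 53))) = Mul(Mul(6, -2), Rational(14663, 53)) = Mul(-12, Rational(14663, 53)) = Rational(-175956, 53)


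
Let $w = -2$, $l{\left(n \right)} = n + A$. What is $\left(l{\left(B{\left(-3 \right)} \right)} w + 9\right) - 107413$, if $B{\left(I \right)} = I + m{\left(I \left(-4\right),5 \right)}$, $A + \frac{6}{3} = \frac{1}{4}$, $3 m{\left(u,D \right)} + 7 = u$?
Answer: $- \frac{644387}{6} \approx -1.074 \cdot 10^{5}$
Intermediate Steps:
$m{\left(u,D \right)} = - \frac{7}{3} + \frac{u}{3}$
$A = - \frac{7}{4}$ ($A = -2 + \frac{1}{4} = - \frac{7}{4} \approx -1.75$)
$B{\left(I \right)} = - \frac{7}{3} - \frac{I}{3}$ ($B{\left(I \right)} = I + \left(- \frac{7}{3} + \frac{I \left(-4\right)}{3}\right) = I + \left(- \frac{7}{3} + \frac{\left(-4\right) I}{3}\right) = I - \left(\frac{7}{3} + \frac{4 I}{3}\right) = - \frac{7}{3} - \frac{I}{3}$)
$l{\left(n \right)} = - \frac{7}{4} + n$ ($l{\left(n \right)} = n - \frac{7}{4} = - \frac{7}{4} + n$)
$\left(l{\left(B{\left(-3 \right)} \right)} w + 9\right) - 107413 = \left(\left(- \frac{7}{4} - \frac{4}{3}\right) \left(-2\right) + 9\right) - 107413 = \left(\left(- \frac{37}{12}\right) \left(-2\right) + 9\right) - 107413 = \left(\frac{37}{6} + 9\right) - 107413 = \frac{91}{6} - 107413 = - \frac{644387}{6}$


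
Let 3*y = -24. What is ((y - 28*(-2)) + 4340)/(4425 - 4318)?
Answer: 4388/107 ≈ 41.009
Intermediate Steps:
y = -8 (y = (1/3)*(-24) = -8)
((y - 28*(-2)) + 4340)/(4425 - 4318) = ((-8 - 28*(-2)) + 4340)/(4425 - 4318) = ((-8 + 56) + 4340)/107 = (48 + 4340)*(1/107) = 4388*(1/107) = 4388/107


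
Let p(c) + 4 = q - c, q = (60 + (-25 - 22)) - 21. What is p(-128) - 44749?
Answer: -44633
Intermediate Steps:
q = -8 (q = (60 - 47) - 21 = 13 - 21 = -8)
p(c) = -12 - c (p(c) = -4 + (-8 - c) = -12 - c)
p(-128) - 44749 = (-12 - 1*(-128)) - 44749 = (-12 + 128) - 44749 = 116 - 44749 = -44633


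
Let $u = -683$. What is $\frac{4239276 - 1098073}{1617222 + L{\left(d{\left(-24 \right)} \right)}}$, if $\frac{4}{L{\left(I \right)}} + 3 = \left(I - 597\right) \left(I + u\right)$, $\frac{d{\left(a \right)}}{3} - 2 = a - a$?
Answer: $\frac{314201971278}{161764247773} \approx 1.9423$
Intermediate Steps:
$d{\left(a \right)} = 6$ ($d{\left(a \right)} = 6 + 3 \left(a - a\right) = 6 + 3 \cdot 0 = 6 + 0 = 6$)
$L{\left(I \right)} = \frac{4}{-3 + \left(-683 + I\right) \left(-597 + I\right)}$ ($L{\left(I \right)} = \frac{4}{-3 + \left(I - 597\right) \left(I - 683\right)} = \frac{4}{-3 + \left(-597 + I\right) \left(-683 + I\right)} = \frac{4}{-3 + \left(-683 + I\right) \left(-597 + I\right)}$)
$\frac{4239276 - 1098073}{1617222 + L{\left(d{\left(-24 \right)} \right)}} = \frac{4239276 - 1098073}{1617222 + \frac{4}{407748 + 6^{2} - 7680}} = \frac{3141203}{1617222 + \frac{4}{407748 + 36 - 7680}} = \frac{3141203}{1617222 + \frac{4}{400104}} = \frac{3141203}{1617222 + 4 \cdot \frac{1}{400104}} = \frac{3141203}{1617222 + \frac{1}{100026}} = \frac{3141203}{\frac{161764247773}{100026}} = 3141203 \cdot \frac{100026}{161764247773} = \frac{314201971278}{161764247773}$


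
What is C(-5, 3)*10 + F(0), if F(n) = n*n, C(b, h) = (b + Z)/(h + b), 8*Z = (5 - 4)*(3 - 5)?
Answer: 105/4 ≈ 26.250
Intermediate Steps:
Z = -¼ (Z = ((5 - 4)*(3 - 5))/8 = (1*(-2))/8 = (⅛)*(-2) = -¼ ≈ -0.25000)
C(b, h) = (-¼ + b)/(b + h) (C(b, h) = (b - ¼)/(h + b) = (-¼ + b)/(b + h))
F(n) = n²
C(-5, 3)*10 + F(0) = ((-¼ - 5)/(-5 + 3))*10 + 0² = (-21/4/(-2))*10 + 0 = -½*(-21/4)*10 + 0 = (21/8)*10 + 0 = 105/4 + 0 = 105/4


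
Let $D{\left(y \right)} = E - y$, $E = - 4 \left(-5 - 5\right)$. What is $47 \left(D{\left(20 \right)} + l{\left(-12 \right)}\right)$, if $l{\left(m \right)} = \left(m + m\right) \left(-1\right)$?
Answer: $2068$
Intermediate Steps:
$l{\left(m \right)} = - 2 m$ ($l{\left(m \right)} = 2 m \left(-1\right) = - 2 m$)
$E = 40$ ($E = \left(-4\right) \left(-10\right) = 40$)
$D{\left(y \right)} = 40 - y$
$47 \left(D{\left(20 \right)} + l{\left(-12 \right)}\right) = 47 \left(\left(40 - 20\right) - -24\right) = 47 \left(\left(40 - 20\right) + 24\right) = 47 \left(20 + 24\right) = 47 \cdot 44 = 2068$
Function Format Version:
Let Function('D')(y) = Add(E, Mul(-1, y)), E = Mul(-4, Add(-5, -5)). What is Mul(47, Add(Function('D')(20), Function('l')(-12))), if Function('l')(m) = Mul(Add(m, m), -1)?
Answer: 2068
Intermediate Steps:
Function('l')(m) = Mul(-2, m) (Function('l')(m) = Mul(Mul(2, m), -1) = Mul(-2, m))
E = 40 (E = Mul(-4, -10) = 40)
Function('D')(y) = Add(40, Mul(-1, y))
Mul(47, Add(Function('D')(20), Function('l')(-12))) = Mul(47, Add(Add(40, Mul(-1, 20)), Mul(-2, -12))) = Mul(47, Add(Add(40, -20), 24)) = Mul(47, Add(20, 24)) = Mul(47, 44) = 2068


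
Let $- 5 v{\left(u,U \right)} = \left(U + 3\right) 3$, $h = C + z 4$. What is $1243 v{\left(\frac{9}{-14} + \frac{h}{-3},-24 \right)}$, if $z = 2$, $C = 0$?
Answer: $\frac{78309}{5} \approx 15662.0$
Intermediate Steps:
$h = 8$ ($h = 0 + 2 \cdot 4 = 0 + 8 = 8$)
$v{\left(u,U \right)} = - \frac{9}{5} - \frac{3 U}{5}$ ($v{\left(u,U \right)} = - \frac{\left(U + 3\right) 3}{5} = - \frac{\left(3 + U\right) 3}{5} = - \frac{9 + 3 U}{5} = - \frac{9}{5} - \frac{3 U}{5}$)
$1243 v{\left(\frac{9}{-14} + \frac{h}{-3},-24 \right)} = 1243 \left(- \frac{9}{5} - - \frac{72}{5}\right) = 1243 \left(- \frac{9}{5} + \frac{72}{5}\right) = 1243 \cdot \frac{63}{5} = \frac{78309}{5}$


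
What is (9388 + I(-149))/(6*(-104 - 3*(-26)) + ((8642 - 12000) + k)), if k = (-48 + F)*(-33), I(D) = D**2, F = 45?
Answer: -31589/3415 ≈ -9.2501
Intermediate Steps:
k = 99 (k = (-48 + 45)*(-33) = -3*(-33) = 99)
(9388 + I(-149))/(6*(-104 - 3*(-26)) + ((8642 - 12000) + k)) = (9388 + (-149)**2)/(6*(-104 - 3*(-26)) + ((8642 - 12000) + 99)) = (9388 + 22201)/(6*(-104 + 78) + (-3358 + 99)) = 31589/(6*(-26) - 3259) = 31589/(-156 - 3259) = 31589/(-3415) = 31589*(-1/3415) = -31589/3415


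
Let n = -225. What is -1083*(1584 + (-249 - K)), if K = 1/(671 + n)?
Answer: -644827947/446 ≈ -1.4458e+6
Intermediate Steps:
K = 1/446 (K = 1/(671 - 225) = 1/446 ≈ 0.0022422)
-1083*(1584 + (-249 - K)) = -1083*(1584 + (-249 - 1*1/446)) = -1083*(1584 + (-249 - 1/446)) = -1083*(1584 - 111055/446) = -1083*595409/446 = -644827947/446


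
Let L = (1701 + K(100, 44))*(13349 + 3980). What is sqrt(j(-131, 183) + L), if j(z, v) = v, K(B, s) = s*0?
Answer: 2*sqrt(7369203) ≈ 5429.3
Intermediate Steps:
K(B, s) = 0
L = 29476629 (L = (1701 + 0)*(13349 + 3980) = 1701*17329 = 29476629)
sqrt(j(-131, 183) + L) = sqrt(183 + 29476629) = sqrt(29476812) = 2*sqrt(7369203)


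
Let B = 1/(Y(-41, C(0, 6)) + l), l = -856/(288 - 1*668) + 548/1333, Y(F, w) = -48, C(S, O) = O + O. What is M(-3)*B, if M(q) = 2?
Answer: -126635/2870579 ≈ -0.044115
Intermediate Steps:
C(S, O) = 2*O
l = 337322/126635 (l = -856/(288 - 668) + 548*(1/1333) = -856/(-380) + 548/1333 = -856*(-1/380) + 548/1333 = 214/95 + 548/1333 = 337322/126635 ≈ 2.6637)
B = -126635/5741158 (B = 1/(-48 + 337322/126635) = 1/(-5741158/126635) = -126635/5741158 ≈ -0.022057)
M(-3)*B = 2*(-126635/5741158) = -126635/2870579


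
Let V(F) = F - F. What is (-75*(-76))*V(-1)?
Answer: 0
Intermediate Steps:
V(F) = 0
(-75*(-76))*V(-1) = -75*(-76)*0 = 5700*0 = 0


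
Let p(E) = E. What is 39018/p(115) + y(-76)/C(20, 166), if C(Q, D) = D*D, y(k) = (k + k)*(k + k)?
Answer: 269459242/792235 ≈ 340.13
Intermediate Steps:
y(k) = 4*k**2 (y(k) = (2*k)*(2*k) = 4*k**2)
C(Q, D) = D**2
39018/p(115) + y(-76)/C(20, 166) = 39018/115 + (4*(-76)**2)/(166**2) = 39018*(1/115) + (4*5776)/27556 = 39018/115 + 23104*(1/27556) = 39018/115 + 5776/6889 = 269459242/792235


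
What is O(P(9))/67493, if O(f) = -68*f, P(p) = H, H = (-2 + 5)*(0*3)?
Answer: 0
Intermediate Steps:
H = 0 (H = 3*0 = 0)
P(p) = 0
O(P(9))/67493 = -68*0/67493 = 0*(1/67493) = 0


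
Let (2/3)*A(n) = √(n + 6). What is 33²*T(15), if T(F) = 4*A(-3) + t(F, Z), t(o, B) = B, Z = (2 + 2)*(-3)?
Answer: -13068 + 6534*√3 ≈ -1750.8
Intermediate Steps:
A(n) = 3*√(6 + n)/2 (A(n) = 3*√(n + 6)/2 = 3*√(6 + n)/2)
Z = -12 (Z = 4*(-3) = -12)
T(F) = -12 + 6*√3 (T(F) = 4*(3*√(6 - 3)/2) - 12 = 4*(3*√3/2) - 12 = 6*√3 - 12 = -12 + 6*√3)
33²*T(15) = 33²*(-12 + 6*√3) = 1089*(-12 + 6*√3) = -13068 + 6534*√3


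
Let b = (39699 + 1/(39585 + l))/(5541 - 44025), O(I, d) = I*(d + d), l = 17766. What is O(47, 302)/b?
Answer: -31327518977496/1138388675 ≈ -27519.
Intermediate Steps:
O(I, d) = 2*I*d (O(I, d) = I*(2*d) = 2*I*d)
b = -1138388675/1103547942 (b = (39699 + 1/(39585 + 17766))/(5541 - 44025) = (39699 + 1/57351)/(-38484) = (39699 + 1/57351)*(-1/38484) = (2276777350/57351)*(-1/38484) = -1138388675/1103547942 ≈ -1.0316)
O(47, 302)/b = (2*47*302)/(-1138388675/1103547942) = 28388*(-1103547942/1138388675) = -31327518977496/1138388675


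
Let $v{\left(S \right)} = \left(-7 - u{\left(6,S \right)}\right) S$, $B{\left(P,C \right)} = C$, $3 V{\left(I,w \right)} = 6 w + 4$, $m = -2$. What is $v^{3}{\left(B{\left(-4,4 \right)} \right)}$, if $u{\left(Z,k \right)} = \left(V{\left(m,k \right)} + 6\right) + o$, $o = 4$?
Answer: $- \frac{31554496}{27} \approx -1.1687 \cdot 10^{6}$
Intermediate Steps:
$V{\left(I,w \right)} = \frac{4}{3} + 2 w$ ($V{\left(I,w \right)} = \frac{6 w + 4}{3} = \frac{4 + 6 w}{3} = \frac{4}{3} + 2 w$)
$u{\left(Z,k \right)} = \frac{34}{3} + 2 k$ ($u{\left(Z,k \right)} = \left(\left(\frac{4}{3} + 2 k\right) + 6\right) + 4 = \left(\frac{22}{3} + 2 k\right) + 4 = \frac{34}{3} + 2 k$)
$v{\left(S \right)} = S \left(- \frac{55}{3} - 2 S\right)$ ($v{\left(S \right)} = \left(-7 - \left(\frac{34}{3} + 2 S\right)\right) S = \left(- \frac{55}{3} - 2 S\right) S = S \left(- \frac{55}{3} - 2 S\right)$)
$v^{3}{\left(B{\left(-4,4 \right)} \right)} = \left(\left(- \frac{1}{3}\right) 4 \left(55 + 6 \cdot 4\right)\right)^{3} = \left(\left(- \frac{1}{3}\right) 4 \left(55 + 24\right)\right)^{3} = \left(\left(- \frac{1}{3}\right) 4 \cdot 79\right)^{3} = \left(- \frac{316}{3}\right)^{3} = - \frac{31554496}{27}$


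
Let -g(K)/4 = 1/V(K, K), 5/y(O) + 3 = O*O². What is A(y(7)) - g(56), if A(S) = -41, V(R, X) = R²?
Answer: -32143/784 ≈ -40.999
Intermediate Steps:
y(O) = 5/(-3 + O³) (y(O) = 5/(-3 + O*O²) = 5/(-3 + O³))
g(K) = -4/K²
A(y(7)) - g(56) = -41 - (-4)/56² = -41 - (-4)/3136 = -41 - 1*(-1/784) = -41 + 1/784 = -32143/784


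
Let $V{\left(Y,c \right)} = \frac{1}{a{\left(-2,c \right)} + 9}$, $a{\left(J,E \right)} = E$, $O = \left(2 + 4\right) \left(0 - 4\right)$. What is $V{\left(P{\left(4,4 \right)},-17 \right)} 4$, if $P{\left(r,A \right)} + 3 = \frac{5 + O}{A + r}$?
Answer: $- \frac{1}{2} \approx -0.5$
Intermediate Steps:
$O = -24$ ($O = 6 \left(-4\right) = -24$)
$P{\left(r,A \right)} = -3 - \frac{19}{A + r}$ ($P{\left(r,A \right)} = -3 + \frac{5 - 24}{A + r} = -3 - \frac{19}{A + r}$)
$V{\left(Y,c \right)} = \frac{1}{9 + c}$ ($V{\left(Y,c \right)} = \frac{1}{c + 9} = \frac{1}{9 + c}$)
$V{\left(P{\left(4,4 \right)},-17 \right)} 4 = \frac{1}{9 - 17} \cdot 4 = \frac{1}{-8} \cdot 4 = \left(- \frac{1}{8}\right) 4 = - \frac{1}{2}$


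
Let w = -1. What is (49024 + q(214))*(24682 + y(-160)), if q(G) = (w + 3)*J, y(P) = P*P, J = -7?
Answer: 2464320820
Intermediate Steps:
y(P) = P**2
q(G) = -14 (q(G) = (-1 + 3)*(-7) = 2*(-7) = -14)
(49024 + q(214))*(24682 + y(-160)) = (49024 - 14)*(24682 + (-160)**2) = 49010*(24682 + 25600) = 49010*50282 = 2464320820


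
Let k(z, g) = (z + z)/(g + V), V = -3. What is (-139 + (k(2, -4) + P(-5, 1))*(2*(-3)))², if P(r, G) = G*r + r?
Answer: 279841/49 ≈ 5711.0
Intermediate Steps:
k(z, g) = 2*z/(-3 + g) (k(z, g) = (z + z)/(g - 3) = (2*z)/(-3 + g) = 2*z/(-3 + g))
P(r, G) = r + G*r
(-139 + (k(2, -4) + P(-5, 1))*(2*(-3)))² = (-139 + (2*2/(-3 - 4) - 5*(1 + 1))*(2*(-3)))² = (-139 + (2*2/(-7) - 5*2)*(-6))² = (-139 + (2*2*(-⅐) - 10)*(-6))² = (-139 + (-4/7 - 10)*(-6))² = (-139 - 74/7*(-6))² = (-139 + 444/7)² = (-529/7)² = 279841/49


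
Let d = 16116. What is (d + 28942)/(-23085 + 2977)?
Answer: -22529/10054 ≈ -2.2408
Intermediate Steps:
(d + 28942)/(-23085 + 2977) = (16116 + 28942)/(-23085 + 2977) = 45058/(-20108) = 45058*(-1/20108) = -22529/10054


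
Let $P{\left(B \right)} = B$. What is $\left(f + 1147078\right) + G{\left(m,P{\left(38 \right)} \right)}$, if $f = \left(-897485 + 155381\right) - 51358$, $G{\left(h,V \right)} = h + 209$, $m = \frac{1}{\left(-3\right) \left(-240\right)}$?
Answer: $\frac{254754001}{720} \approx 3.5383 \cdot 10^{5}$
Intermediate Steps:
$m = \frac{1}{720} \approx 0.0013889$
$G{\left(h,V \right)} = 209 + h$
$f = -793462$ ($f = -742104 - 51358 = -793462$)
$\left(f + 1147078\right) + G{\left(m,P{\left(38 \right)} \right)} = \left(-793462 + 1147078\right) + \left(209 + \frac{1}{720}\right) = 353616 + \frac{150481}{720} = \frac{254754001}{720}$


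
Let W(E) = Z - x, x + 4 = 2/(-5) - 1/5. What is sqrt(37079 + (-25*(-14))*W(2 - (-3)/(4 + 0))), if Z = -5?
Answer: sqrt(36939) ≈ 192.20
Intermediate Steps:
x = -23/5 (x = -4 + (2/(-5) - 1/5) = -4 + (2*(-1/5) - 1*1/5) = -4 + (-2/5 - 1/5) = -4 - 3/5 = -23/5 ≈ -4.6000)
W(E) = -2/5 (W(E) = -5 - 1*(-23/5) = -5 + 23/5 = -2/5)
sqrt(37079 + (-25*(-14))*W(2 - (-3)/(4 + 0))) = sqrt(37079 - 25*(-14)*(-2/5)) = sqrt(37079 + 350*(-2/5)) = sqrt(37079 - 140) = sqrt(36939)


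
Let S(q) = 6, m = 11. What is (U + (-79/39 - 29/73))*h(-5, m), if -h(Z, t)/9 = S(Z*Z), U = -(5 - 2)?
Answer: 277902/949 ≈ 292.84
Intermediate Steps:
U = -3 (U = -1*3 = -3)
h(Z, t) = -54 (h(Z, t) = -9*6 = -54)
(U + (-79/39 - 29/73))*h(-5, m) = (-3 + (-79/39 - 29/73))*(-54) = (-3 - 6898/2847)*(-54) = -15439/2847*(-54) = 277902/949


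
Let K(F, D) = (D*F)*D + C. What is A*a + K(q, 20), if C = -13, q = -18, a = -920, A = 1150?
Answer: -1065213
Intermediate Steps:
K(F, D) = -13 + F*D² (K(F, D) = (D*F)*D - 13 = F*D² - 13 = -13 + F*D²)
A*a + K(q, 20) = 1150*(-920) + (-13 - 18*20²) = -1058000 + (-13 - 18*400) = -1058000 + (-13 - 7200) = -1058000 - 7213 = -1065213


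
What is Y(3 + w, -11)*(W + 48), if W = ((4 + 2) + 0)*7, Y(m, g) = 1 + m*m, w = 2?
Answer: 2340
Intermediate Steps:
Y(m, g) = 1 + m**2
W = 42 (W = (6 + 0)*7 = 6*7 = 42)
Y(3 + w, -11)*(W + 48) = (1 + (3 + 2)**2)*(42 + 48) = (1 + 5**2)*90 = (1 + 25)*90 = 26*90 = 2340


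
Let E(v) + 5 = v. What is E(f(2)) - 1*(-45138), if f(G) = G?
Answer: 45135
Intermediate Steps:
E(v) = -5 + v
E(f(2)) - 1*(-45138) = (-5 + 2) - 1*(-45138) = -3 + 45138 = 45135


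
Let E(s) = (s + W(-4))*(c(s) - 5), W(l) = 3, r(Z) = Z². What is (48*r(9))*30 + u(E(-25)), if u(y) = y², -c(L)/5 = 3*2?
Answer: 709540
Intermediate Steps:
c(L) = -30 (c(L) = -15*2 = -5*6 = -30)
E(s) = -105 - 35*s (E(s) = (s + 3)*(-30 - 5) = (3 + s)*(-35) = -105 - 35*s)
(48*r(9))*30 + u(E(-25)) = (48*9²)*30 + (-105 - 35*(-25))² = (48*81)*30 + (-105 + 875)² = 3888*30 + 770² = 116640 + 592900 = 709540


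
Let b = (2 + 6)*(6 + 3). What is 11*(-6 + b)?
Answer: 726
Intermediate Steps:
b = 72 (b = 8*9 = 72)
11*(-6 + b) = 11*(-6 + 72) = 11*66 = 726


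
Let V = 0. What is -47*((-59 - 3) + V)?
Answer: 2914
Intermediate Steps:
-47*((-59 - 3) + V) = -47*((-59 - 3) + 0) = -47*(-62 + 0) = -47*(-62) = 2914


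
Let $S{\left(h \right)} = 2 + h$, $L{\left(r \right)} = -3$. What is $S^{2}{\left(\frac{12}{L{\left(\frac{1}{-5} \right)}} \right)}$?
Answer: $4$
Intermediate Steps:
$S^{2}{\left(\frac{12}{L{\left(\frac{1}{-5} \right)}} \right)} = \left(2 + \frac{12}{-3}\right)^{2} = \left(2 + 12 \left(- \frac{1}{3}\right)\right)^{2} = \left(2 - 4\right)^{2} = \left(-2\right)^{2} = 4$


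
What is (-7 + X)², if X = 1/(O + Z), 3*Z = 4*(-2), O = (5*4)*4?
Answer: 2627641/53824 ≈ 48.819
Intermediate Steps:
O = 80 (O = 20*4 = 80)
Z = -8/3 (Z = (4*(-2))/3 = (⅓)*(-8) = -8/3 ≈ -2.6667)
X = 3/232 (X = 1/(80 - 8/3) = 1/(232/3) = 3/232 ≈ 0.012931)
(-7 + X)² = (-7 + 3/232)² = (-1621/232)² = 2627641/53824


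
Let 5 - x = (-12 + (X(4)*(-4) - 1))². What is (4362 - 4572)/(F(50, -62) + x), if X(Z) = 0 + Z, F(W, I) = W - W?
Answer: 105/418 ≈ 0.25120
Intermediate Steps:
F(W, I) = 0
X(Z) = Z
x = -836 (x = 5 - (-12 + (4*(-4) - 1))² = 5 - (-12 + (-16 - 1))² = 5 - (-12 - 17)² = 5 - 1*(-29)² = 5 - 1*841 = 5 - 841 = -836)
(4362 - 4572)/(F(50, -62) + x) = (4362 - 4572)/(0 - 836) = -210/(-836) = -210*(-1/836) = 105/418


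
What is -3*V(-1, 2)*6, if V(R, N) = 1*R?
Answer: 18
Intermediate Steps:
V(R, N) = R
-3*V(-1, 2)*6 = -3*(-1)*6 = 3*6 = 18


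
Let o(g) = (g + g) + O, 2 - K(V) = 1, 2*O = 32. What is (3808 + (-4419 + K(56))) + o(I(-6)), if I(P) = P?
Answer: -606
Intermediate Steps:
O = 16 (O = (½)*32 = 16)
K(V) = 1 (K(V) = 2 - 1*1 = 2 - 1 = 1)
o(g) = 16 + 2*g (o(g) = (g + g) + 16 = 2*g + 16 = 16 + 2*g)
(3808 + (-4419 + K(56))) + o(I(-6)) = (3808 + (-4419 + 1)) + (16 + 2*(-6)) = (3808 - 4418) + (16 - 12) = -610 + 4 = -606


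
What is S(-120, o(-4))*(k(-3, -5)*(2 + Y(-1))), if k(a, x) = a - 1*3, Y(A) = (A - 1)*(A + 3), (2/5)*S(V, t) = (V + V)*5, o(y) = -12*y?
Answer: -36000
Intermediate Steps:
S(V, t) = 25*V (S(V, t) = 5*((V + V)*5)/2 = 5*((2*V)*5)/2 = 5*(10*V)/2 = 25*V)
Y(A) = (-1 + A)*(3 + A)
k(a, x) = -3 + a (k(a, x) = a - 3 = -3 + a)
S(-120, o(-4))*(k(-3, -5)*(2 + Y(-1))) = (25*(-120))*((-3 - 3)*(2 + (-3 + (-1)² + 2*(-1)))) = -(-18000)*(2 + (-3 + 1 - 2)) = -(-18000)*(2 - 4) = -(-18000)*(-2) = -3000*12 = -36000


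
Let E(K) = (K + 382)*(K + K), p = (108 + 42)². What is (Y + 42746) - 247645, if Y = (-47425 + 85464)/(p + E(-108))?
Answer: -7516552955/36684 ≈ -2.0490e+5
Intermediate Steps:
p = 22500 (p = 150² = 22500)
E(K) = 2*K*(382 + K) (E(K) = (382 + K)*(2*K) = 2*K*(382 + K))
Y = -38039/36684 (Y = (-47425 + 85464)/(22500 + 2*(-108)*(382 - 108)) = 38039/(22500 + 2*(-108)*274) = 38039/(22500 - 59184) = 38039/(-36684) = 38039*(-1/36684) = -38039/36684 ≈ -1.0369)
(Y + 42746) - 247645 = (-38039/36684 + 42746) - 247645 = 1568056225/36684 - 247645 = -7516552955/36684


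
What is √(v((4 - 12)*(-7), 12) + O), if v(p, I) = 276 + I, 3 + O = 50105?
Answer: √50390 ≈ 224.48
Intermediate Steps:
O = 50102 (O = -3 + 50105 = 50102)
√(v((4 - 12)*(-7), 12) + O) = √((276 + 12) + 50102) = √(288 + 50102) = √50390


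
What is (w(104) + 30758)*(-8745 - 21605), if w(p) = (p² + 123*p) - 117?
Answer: -1646457150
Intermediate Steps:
w(p) = -117 + p² + 123*p
(w(104) + 30758)*(-8745 - 21605) = ((-117 + 104² + 123*104) + 30758)*(-8745 - 21605) = ((-117 + 10816 + 12792) + 30758)*(-30350) = (23491 + 30758)*(-30350) = 54249*(-30350) = -1646457150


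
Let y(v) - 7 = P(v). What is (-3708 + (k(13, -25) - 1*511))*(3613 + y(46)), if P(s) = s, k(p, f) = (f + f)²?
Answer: -6301854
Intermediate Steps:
k(p, f) = 4*f² (k(p, f) = (2*f)² = 4*f²)
y(v) = 7 + v
(-3708 + (k(13, -25) - 1*511))*(3613 + y(46)) = (-3708 + (4*(-25)² - 1*511))*(3613 + (7 + 46)) = (-3708 + (4*625 - 511))*(3613 + 53) = (-3708 + (2500 - 511))*3666 = (-3708 + 1989)*3666 = -1719*3666 = -6301854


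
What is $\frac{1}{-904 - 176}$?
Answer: $- \frac{1}{1080} \approx -0.00092593$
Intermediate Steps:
$\frac{1}{-904 - 176} = \frac{1}{-1080} = - \frac{1}{1080}$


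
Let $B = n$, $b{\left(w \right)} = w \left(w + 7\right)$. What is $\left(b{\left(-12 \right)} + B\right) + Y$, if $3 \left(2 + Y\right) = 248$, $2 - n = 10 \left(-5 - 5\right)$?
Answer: $\frac{728}{3} \approx 242.67$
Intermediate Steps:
$n = 102$ ($n = 2 - 10 \left(-5 - 5\right) = 2 - 10 \left(-10\right) = 2 - -100 = 2 + 100 = 102$)
$b{\left(w \right)} = w \left(7 + w\right)$
$Y = \frac{242}{3}$ ($Y = -2 + \frac{1}{3} \cdot 248 = -2 + \frac{248}{3} = \frac{242}{3} \approx 80.667$)
$B = 102$
$\left(b{\left(-12 \right)} + B\right) + Y = \left(- 12 \left(7 - 12\right) + 102\right) + \frac{242}{3} = \left(\left(-12\right) \left(-5\right) + 102\right) + \frac{242}{3} = \left(60 + 102\right) + \frac{242}{3} = 162 + \frac{242}{3} = \frac{728}{3}$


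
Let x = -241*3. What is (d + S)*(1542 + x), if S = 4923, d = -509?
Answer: 3615066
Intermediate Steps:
x = -723
(d + S)*(1542 + x) = (-509 + 4923)*(1542 - 723) = 4414*819 = 3615066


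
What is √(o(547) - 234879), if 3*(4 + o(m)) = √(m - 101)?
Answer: √(-2113947 + 3*√446)/3 ≈ 484.64*I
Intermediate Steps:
o(m) = -4 + √(-101 + m)/3 (o(m) = -4 + √(m - 101)/3 = -4 + √(-101 + m)/3)
√(o(547) - 234879) = √((-4 + √(-101 + 547)/3) - 234879) = √((-4 + √446/3) - 234879) = √(-234883 + √446/3)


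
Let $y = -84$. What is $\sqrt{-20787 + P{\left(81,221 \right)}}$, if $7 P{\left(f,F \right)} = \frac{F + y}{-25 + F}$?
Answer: $\frac{i \sqrt{199637389}}{98} \approx 144.18 i$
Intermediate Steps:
$P{\left(f,F \right)} = \frac{-84 + F}{7 \left(-25 + F\right)}$ ($P{\left(f,F \right)} = \frac{\left(F - 84\right) \frac{1}{-25 + F}}{7} = \frac{\left(-84 + F\right) \frac{1}{-25 + F}}{7} = \frac{\frac{1}{-25 + F} \left(-84 + F\right)}{7} = \frac{-84 + F}{7 \left(-25 + F\right)}$)
$\sqrt{-20787 + P{\left(81,221 \right)}} = \sqrt{-20787 + \frac{-84 + 221}{7 \left(-25 + 221\right)}} = \sqrt{-20787 + \frac{1}{7} \cdot \frac{1}{196} \cdot 137} = \sqrt{-20787 + \frac{137}{1372}} = \sqrt{- \frac{28519627}{1372}} = \frac{i \sqrt{199637389}}{98}$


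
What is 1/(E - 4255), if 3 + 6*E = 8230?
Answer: -6/17303 ≈ -0.00034676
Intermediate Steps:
E = 8227/6 (E = -1/2 + (1/6)*8230 = -1/2 + 4115/3 = 8227/6 ≈ 1371.2)
1/(E - 4255) = 1/(8227/6 - 4255) = 1/(-17303/6) = -6/17303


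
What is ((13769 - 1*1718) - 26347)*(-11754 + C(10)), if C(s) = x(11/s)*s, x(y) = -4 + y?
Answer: 168449768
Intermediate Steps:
C(s) = s*(-4 + 11/s) (C(s) = (-4 + 11/s)*s = s*(-4 + 11/s))
((13769 - 1*1718) - 26347)*(-11754 + C(10)) = ((13769 - 1*1718) - 26347)*(-11754 + (11 - 4*10)) = ((13769 - 1718) - 26347)*(-11754 + (11 - 40)) = (12051 - 26347)*(-11754 - 29) = -14296*(-11783) = 168449768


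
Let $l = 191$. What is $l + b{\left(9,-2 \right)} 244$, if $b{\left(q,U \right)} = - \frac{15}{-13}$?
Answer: $\frac{6143}{13} \approx 472.54$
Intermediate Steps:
$b{\left(q,U \right)} = \frac{15}{13}$ ($b{\left(q,U \right)} = \left(-15\right) \left(- \frac{1}{13}\right) = \frac{15}{13}$)
$l + b{\left(9,-2 \right)} 244 = 191 + \frac{15}{13} \cdot 244 = 191 + \frac{3660}{13} = \frac{6143}{13}$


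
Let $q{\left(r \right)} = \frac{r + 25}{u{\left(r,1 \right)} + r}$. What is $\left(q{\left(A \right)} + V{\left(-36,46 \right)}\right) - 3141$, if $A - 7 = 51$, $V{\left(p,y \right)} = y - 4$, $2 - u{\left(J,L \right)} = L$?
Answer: $- \frac{182758}{59} \approx -3097.6$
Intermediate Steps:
$u{\left(J,L \right)} = 2 - L$
$V{\left(p,y \right)} = -4 + y$ ($V{\left(p,y \right)} = y - 4 = -4 + y$)
$A = 58$ ($A = 7 + 51 = 58$)
$q{\left(r \right)} = \frac{25 + r}{1 + r}$ ($q{\left(r \right)} = \frac{r + 25}{\left(2 - 1\right) + r} = \frac{25 + r}{\left(2 - 1\right) + r} = \frac{25 + r}{1 + r}$)
$\left(q{\left(A \right)} + V{\left(-36,46 \right)}\right) - 3141 = \left(\frac{25 + 58}{1 + 58} + \left(-4 + 46\right)\right) - 3141 = \left(\frac{1}{59} \cdot 83 + 42\right) - 3141 = \left(\frac{83}{59} + 42\right) - 3141 = \frac{2561}{59} - 3141 = - \frac{182758}{59}$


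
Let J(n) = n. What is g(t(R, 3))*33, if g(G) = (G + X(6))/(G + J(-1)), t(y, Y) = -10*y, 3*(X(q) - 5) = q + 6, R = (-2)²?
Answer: 1023/41 ≈ 24.951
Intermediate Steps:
R = 4
X(q) = 7 + q/3 (X(q) = 5 + (q + 6)/3 = 5 + (6 + q)/3 = 5 + (2 + q/3) = 7 + q/3)
t(y, Y) = -10*y (t(y, Y) = -5*2*y = -10*y)
g(G) = (9 + G)/(-1 + G) (g(G) = (G + (7 + (⅓)*6))/(G - 1) = (G + (7 + 2))/(-1 + G) = (G + 9)/(-1 + G) = (9 + G)/(-1 + G))
g(t(R, 3))*33 = ((9 - 10*4)/(-1 - 10*4))*33 = ((9 - 40)/(-1 - 40))*33 = (-31/(-41))*33 = -1/41*(-31)*33 = (31/41)*33 = 1023/41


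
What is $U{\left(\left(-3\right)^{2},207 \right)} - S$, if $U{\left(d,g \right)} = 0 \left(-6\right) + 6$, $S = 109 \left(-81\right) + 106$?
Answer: $8729$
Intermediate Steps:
$S = -8723$ ($S = -8829 + 106 = -8723$)
$U{\left(d,g \right)} = 6$ ($U{\left(d,g \right)} = 0 + 6 = 6$)
$U{\left(\left(-3\right)^{2},207 \right)} - S = 6 - -8723 = 6 + 8723 = 8729$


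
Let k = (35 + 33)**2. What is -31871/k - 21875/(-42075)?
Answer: -2917229/457776 ≈ -6.3726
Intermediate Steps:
k = 4624 (k = 68**2 = 4624)
-31871/k - 21875/(-42075) = -31871/4624 - 21875/(-42075) = -31871*1/4624 - 21875*(-1/42075) = -31871/4624 + 875/1683 = -2917229/457776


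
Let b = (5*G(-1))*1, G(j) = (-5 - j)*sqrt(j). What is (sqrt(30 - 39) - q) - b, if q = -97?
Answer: 97 + 23*I ≈ 97.0 + 23.0*I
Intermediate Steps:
G(j) = sqrt(j)*(-5 - j)
b = -20*I (b = (5*(sqrt(-1)*(-5 - 1*(-1))))*1 = (5*(I*(-5 + 1)))*1 = (5*(I*(-4)))*1 = (5*(-4*I))*1 = -20*I*1 = -20*I ≈ -20.0*I)
(sqrt(30 - 39) - q) - b = (sqrt(30 - 39) - 1*(-97)) - (-20)*I = (sqrt(-9) + 97) + 20*I = (3*I + 97) + 20*I = (97 + 3*I) + 20*I = 97 + 23*I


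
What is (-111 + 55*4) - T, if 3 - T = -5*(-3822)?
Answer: 19216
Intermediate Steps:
T = -19107 (T = 3 - (-5)*(-3822) = 3 - 1*19110 = 3 - 19110 = -19107)
(-111 + 55*4) - T = (-111 + 55*4) - 1*(-19107) = (-111 + 220) + 19107 = 109 + 19107 = 19216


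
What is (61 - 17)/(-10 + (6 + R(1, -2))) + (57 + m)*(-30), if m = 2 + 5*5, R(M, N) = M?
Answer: -7604/3 ≈ -2534.7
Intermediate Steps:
m = 27 (m = 2 + 25 = 27)
(61 - 17)/(-10 + (6 + R(1, -2))) + (57 + m)*(-30) = (61 - 17)/(-10 + (6 + 1)) + (57 + 27)*(-30) = 44/(-10 + 7) + 84*(-30) = 44/(-3) - 2520 = 44*(-⅓) - 2520 = -44/3 - 2520 = -7604/3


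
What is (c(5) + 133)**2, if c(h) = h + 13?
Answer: 22801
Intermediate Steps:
c(h) = 13 + h
(c(5) + 133)**2 = ((13 + 5) + 133)**2 = (18 + 133)**2 = 151**2 = 22801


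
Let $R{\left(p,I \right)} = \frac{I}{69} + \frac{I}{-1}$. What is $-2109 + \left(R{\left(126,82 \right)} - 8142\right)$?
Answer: $- \frac{712895}{69} \approx -10332.0$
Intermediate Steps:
$R{\left(p,I \right)} = - \frac{68 I}{69}$ ($R{\left(p,I \right)} = I \frac{1}{69} + I \left(-1\right) = \frac{I}{69} - I = - \frac{68 I}{69}$)
$-2109 + \left(R{\left(126,82 \right)} - 8142\right) = -2109 - \frac{567374}{69} = - \frac{712895}{69}$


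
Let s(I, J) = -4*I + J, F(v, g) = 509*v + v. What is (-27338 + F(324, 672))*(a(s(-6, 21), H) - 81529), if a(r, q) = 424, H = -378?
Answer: -11184541710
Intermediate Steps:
F(v, g) = 510*v
s(I, J) = J - 4*I
(-27338 + F(324, 672))*(a(s(-6, 21), H) - 81529) = (-27338 + 510*324)*(424 - 81529) = (-27338 + 165240)*(-81105) = 137902*(-81105) = -11184541710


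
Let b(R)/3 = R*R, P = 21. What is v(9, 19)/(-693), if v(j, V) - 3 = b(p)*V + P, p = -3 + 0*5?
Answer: -179/231 ≈ -0.77489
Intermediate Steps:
p = -3 (p = -3 + 0 = -3)
b(R) = 3*R² (b(R) = 3*(R*R) = 3*R²)
v(j, V) = 24 + 27*V (v(j, V) = 3 + ((3*(-3)²)*V + 21) = 3 + ((3*9)*V + 21) = 3 + (27*V + 21) = 3 + (21 + 27*V) = 24 + 27*V)
v(9, 19)/(-693) = (24 + 27*19)/(-693) = (24 + 513)*(-1/693) = 537*(-1/693) = -179/231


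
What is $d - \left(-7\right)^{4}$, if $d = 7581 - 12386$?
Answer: $-7206$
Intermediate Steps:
$d = -4805$
$d - \left(-7\right)^{4} = -4805 - \left(-7\right)^{4} = -4805 - 2401 = -7206$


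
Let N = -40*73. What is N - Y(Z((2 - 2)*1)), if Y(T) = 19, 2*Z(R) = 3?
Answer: -2939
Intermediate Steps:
Z(R) = 3/2 (Z(R) = (1/2)*3 = 3/2)
N = -2920
N - Y(Z((2 - 2)*1)) = -2920 - 1*19 = -2920 - 19 = -2939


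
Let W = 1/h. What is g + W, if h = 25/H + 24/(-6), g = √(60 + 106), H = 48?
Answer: -48/167 + √166 ≈ 12.597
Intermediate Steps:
g = √166 ≈ 12.884
h = -167/48 (h = 25/48 + 24/(-6) = 25*(1/48) + 24*(-⅙) = 25/48 - 4 = -167/48 ≈ -3.4792)
W = -48/167 (W = 1/(-167/48) = -48/167 ≈ -0.28743)
g + W = √166 - 48/167 = -48/167 + √166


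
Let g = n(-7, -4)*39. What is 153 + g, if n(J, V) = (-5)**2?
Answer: 1128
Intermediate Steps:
n(J, V) = 25
g = 975 (g = 25*39 = 975)
153 + g = 153 + 975 = 1128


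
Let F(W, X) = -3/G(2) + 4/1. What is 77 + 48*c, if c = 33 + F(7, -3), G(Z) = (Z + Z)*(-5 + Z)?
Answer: 1865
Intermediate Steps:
G(Z) = 2*Z*(-5 + Z) (G(Z) = (2*Z)*(-5 + Z) = 2*Z*(-5 + Z))
F(W, X) = 17/4 (F(W, X) = -3*1/(4*(-5 + 2)) + 4/1 = -3/(2*2*(-3)) + 4*1 = -3/(-12) + 4 = -3*(-1/12) + 4 = 1/4 + 4 = 17/4)
c = 149/4 (c = 33 + 17/4 = 149/4 ≈ 37.250)
77 + 48*c = 77 + 48*(149/4) = 77 + 1788 = 1865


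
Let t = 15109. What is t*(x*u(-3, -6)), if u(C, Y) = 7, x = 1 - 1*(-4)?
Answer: 528815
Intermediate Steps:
x = 5 (x = 1 + 4 = 5)
t*(x*u(-3, -6)) = 15109*(5*7) = 15109*35 = 528815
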